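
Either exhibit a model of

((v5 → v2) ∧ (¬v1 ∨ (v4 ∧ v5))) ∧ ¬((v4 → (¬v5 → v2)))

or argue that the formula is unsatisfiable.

v1 = False, v2 = False, v4 = True, v5 = False

  (v5 → v2) ∧ (¬v1 ∨ (v4 ∧ v5)) = True
    v5 → v2 = True
    ¬v1 ∨ (v4 ∧ v5) = True
      ¬v1 = True
      v4 ∧ v5 = False
  ¬((v4 → (¬v5 → v2))) = True
    v4 → (¬v5 → v2) = False
      ¬v5 → v2 = False
        ¬v5 = True
Both conjuncts True, so the formula holds.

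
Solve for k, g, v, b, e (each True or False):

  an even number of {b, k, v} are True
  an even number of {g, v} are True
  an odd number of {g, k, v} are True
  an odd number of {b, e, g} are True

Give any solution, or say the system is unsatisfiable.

k: True; g: False; v: False; b: True; e: False

{b, k, v}: 2 true → even ✓
{g, v}: 0 true → even ✓
{g, k, v}: 1 true → odd ✓
{b, e, g}: 1 true → odd ✓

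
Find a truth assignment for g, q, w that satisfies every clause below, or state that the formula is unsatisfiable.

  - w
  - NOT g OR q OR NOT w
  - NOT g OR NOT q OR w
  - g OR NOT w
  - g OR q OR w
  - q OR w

g = True, q = True, w = True

Unit clause (w) forces w = True.
In (g OR NOT w) only g is left, so g = True.
In (NOT g OR q OR NOT w) only q is left, so q = True.
Check each clause:
  (w): w holds.
  (NOT g OR q OR NOT w): q holds.
  (NOT g OR NOT q OR w): w holds.
  (g OR NOT w): g holds.
  (g OR q OR w): g holds.
  (q OR w): q holds.
All clauses satisfied.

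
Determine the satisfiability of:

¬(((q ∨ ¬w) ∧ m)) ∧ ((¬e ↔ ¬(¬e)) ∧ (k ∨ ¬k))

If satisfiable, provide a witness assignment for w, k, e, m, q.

Unsatisfiable

The conjunct ¬e ↔ ¬(¬e) is unsatisfiable on its own:
  e=F: evaluates to False.
  e=T: evaluates to False.
So the whole conjunction is unsatisfiable.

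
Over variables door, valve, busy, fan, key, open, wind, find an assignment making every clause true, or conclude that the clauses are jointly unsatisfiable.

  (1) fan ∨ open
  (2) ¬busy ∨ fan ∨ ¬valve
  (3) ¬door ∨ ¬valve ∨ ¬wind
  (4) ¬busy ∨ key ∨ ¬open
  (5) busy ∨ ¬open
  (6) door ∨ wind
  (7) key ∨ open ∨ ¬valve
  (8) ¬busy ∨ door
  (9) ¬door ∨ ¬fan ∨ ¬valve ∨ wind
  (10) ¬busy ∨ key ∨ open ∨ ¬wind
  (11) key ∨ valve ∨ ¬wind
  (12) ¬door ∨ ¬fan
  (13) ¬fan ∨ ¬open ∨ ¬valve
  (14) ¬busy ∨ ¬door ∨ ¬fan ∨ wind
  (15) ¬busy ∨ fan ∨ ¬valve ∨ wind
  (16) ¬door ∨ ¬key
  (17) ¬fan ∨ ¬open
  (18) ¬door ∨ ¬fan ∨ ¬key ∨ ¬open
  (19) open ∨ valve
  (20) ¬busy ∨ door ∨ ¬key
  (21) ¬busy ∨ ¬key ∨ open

Set door = False.
  then (door ∨ wind) forces wind = True.
  then (¬busy ∨ door) forces busy = False.
  then (busy ∨ ¬open) forces open = False.
  then (open ∨ valve) forces valve = True.
  then (fan ∨ open) forces fan = True.
  then (key ∨ open ∨ ¬valve) forces key = True.
All clauses satisfied.

door=F; valve=T; busy=F; fan=T; key=T; open=F; wind=T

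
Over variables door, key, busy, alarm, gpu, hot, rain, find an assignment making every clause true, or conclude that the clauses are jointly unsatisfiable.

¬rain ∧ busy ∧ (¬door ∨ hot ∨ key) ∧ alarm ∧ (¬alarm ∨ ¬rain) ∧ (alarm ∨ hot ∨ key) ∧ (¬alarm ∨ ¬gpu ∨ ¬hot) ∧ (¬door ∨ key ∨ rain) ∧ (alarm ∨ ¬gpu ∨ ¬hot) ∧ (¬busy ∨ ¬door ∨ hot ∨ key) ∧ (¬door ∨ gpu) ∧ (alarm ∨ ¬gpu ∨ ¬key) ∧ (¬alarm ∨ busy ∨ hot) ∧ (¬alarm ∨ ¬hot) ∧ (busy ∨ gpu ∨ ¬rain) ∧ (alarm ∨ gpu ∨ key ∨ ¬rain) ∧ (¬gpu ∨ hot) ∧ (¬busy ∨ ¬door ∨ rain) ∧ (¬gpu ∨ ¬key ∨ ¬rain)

door=F; key=F; busy=T; alarm=T; gpu=F; hot=F; rain=F

Unit clause (¬rain) forces rain = False.
Unit clause (busy) forces busy = True.
Unit clause (alarm) forces alarm = True.
In (¬alarm ∨ ¬hot) only ¬hot is left, so hot = False.
In (¬gpu ∨ hot) only ¬gpu is left, so gpu = False.
In (¬busy ∨ ¬door ∨ rain) only ¬door is left, so door = False.
Set key = False.
All clauses satisfied.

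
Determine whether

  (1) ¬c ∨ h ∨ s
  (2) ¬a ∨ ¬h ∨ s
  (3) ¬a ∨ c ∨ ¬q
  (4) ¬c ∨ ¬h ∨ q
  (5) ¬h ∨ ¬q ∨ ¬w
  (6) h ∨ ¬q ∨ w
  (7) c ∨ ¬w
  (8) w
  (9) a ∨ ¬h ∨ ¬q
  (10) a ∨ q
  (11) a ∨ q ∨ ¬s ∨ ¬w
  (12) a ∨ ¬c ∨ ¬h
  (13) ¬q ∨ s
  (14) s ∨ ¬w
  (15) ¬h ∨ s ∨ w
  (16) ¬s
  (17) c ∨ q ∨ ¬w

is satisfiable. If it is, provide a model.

The formula is unsatisfiable.

Case s = True:
  Clause (¬s) is falsified — contradiction.
Case s = False:
  (w) forces w = True.
  Clause (s ∨ ¬w) is falsified — contradiction.
Both cases fail, so the formula is unsatisfiable.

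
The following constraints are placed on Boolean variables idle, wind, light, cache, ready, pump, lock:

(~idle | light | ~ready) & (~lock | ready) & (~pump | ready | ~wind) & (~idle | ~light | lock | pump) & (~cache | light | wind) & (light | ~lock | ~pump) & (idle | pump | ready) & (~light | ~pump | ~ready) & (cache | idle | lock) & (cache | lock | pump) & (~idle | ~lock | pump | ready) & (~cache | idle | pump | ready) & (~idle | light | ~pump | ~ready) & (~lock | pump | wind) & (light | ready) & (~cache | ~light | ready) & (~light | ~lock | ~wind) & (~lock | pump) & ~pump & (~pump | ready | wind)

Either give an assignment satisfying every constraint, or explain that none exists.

Unit clause (~pump) forces pump = False.
In (~lock | pump) only ~lock is left, so lock = False.
In (cache | lock | pump) only cache is left, so cache = True.
Try idle = True:
  (~idle | ~light | lock | pump) forces light = False.
  (~idle | light | ~ready) forces ready = False.
  clause (light | ready) is falsified — backtrack.
So idle = False.
  then (idle | pump | ready) forces ready = True.
Set wind = True.
Set light = True.
All clauses satisfied.

idle=F, wind=T, light=T, cache=T, ready=T, pump=F, lock=F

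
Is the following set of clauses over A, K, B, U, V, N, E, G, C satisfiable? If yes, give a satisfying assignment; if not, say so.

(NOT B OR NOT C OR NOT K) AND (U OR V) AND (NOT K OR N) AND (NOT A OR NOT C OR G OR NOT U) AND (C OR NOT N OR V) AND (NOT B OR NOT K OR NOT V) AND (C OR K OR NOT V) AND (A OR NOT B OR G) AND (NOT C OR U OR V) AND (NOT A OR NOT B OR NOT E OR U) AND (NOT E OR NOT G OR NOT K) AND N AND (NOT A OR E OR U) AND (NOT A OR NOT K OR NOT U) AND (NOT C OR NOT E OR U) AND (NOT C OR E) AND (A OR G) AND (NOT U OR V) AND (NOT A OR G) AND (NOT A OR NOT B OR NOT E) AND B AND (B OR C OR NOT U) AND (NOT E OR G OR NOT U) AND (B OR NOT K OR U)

Unit clause (N) forces N = True.
Unit clause (B) forces B = True.
Set A = False.
  then (A OR NOT B OR G) forces G = True.
Try K = True:
  (NOT B OR NOT C OR NOT K) forces C = False.
  (C OR NOT N OR V) forces V = True.
  clause (NOT B OR NOT K OR NOT V) is falsified — backtrack.
So K = False.
Set U = True.
  then (NOT U OR V) forces V = True.
  then (C OR K OR NOT V) forces C = True.
  then (NOT C OR E) forces E = True.
All clauses satisfied.

A = False; K = False; B = True; U = True; V = True; N = True; E = True; G = True; C = True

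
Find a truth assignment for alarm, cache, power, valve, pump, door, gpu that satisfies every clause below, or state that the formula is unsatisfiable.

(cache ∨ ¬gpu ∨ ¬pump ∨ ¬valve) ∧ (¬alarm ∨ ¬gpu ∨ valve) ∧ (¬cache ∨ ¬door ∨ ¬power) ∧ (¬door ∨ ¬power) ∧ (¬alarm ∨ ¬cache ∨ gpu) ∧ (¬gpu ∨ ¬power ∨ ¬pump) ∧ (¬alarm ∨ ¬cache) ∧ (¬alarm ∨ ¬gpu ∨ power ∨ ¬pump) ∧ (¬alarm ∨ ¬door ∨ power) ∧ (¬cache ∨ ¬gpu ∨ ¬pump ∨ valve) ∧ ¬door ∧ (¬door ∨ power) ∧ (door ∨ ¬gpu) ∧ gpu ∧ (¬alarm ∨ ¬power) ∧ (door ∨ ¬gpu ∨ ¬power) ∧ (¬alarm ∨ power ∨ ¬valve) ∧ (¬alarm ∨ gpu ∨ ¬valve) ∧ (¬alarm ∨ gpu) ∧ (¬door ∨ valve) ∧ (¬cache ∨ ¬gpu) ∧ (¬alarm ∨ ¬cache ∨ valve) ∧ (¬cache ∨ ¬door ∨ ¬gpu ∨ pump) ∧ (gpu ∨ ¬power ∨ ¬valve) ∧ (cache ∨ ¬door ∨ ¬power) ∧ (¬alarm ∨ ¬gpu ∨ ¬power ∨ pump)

No satisfying assignment exists.

Case door = True:
  Clause (¬door) is falsified — contradiction.
Case door = False:
  (door ∨ ¬gpu) forces gpu = False.
  Clause (gpu) is falsified — contradiction.
Both cases fail, so the formula is unsatisfiable.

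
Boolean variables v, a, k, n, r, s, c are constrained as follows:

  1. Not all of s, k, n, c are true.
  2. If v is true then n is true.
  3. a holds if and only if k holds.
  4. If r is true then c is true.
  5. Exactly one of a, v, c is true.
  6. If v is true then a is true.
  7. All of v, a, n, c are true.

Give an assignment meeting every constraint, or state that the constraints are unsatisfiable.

Unsatisfiable

Case c = True:
  (5) with c=T forces a = False.
  Constraint (7) is violated (a=F) — contradiction.
Case c = False:
  Constraint (7) is violated (c=F) — contradiction.
Both cases fail — unsatisfiable.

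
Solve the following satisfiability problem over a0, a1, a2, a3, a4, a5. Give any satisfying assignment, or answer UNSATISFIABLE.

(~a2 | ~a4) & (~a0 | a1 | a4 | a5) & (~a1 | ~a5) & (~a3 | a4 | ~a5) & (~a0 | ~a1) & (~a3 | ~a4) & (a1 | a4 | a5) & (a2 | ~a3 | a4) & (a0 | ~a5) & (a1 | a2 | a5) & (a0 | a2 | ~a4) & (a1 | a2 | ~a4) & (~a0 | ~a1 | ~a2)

a0=F, a1=T, a2=T, a3=F, a4=F, a5=F

Set a0 = False.
  then (a0 | ~a5) forces a5 = False.
Try a1 = False:
  (a1 | a4 | a5) forces a4 = True.
  (~a2 | ~a4) forces a2 = False.
  clause (a1 | a2 | a5) is falsified — backtrack.
So a1 = True.
Set a2 = True.
  then (~a2 | ~a4) forces a4 = False.
Set a3 = False.
All clauses satisfied.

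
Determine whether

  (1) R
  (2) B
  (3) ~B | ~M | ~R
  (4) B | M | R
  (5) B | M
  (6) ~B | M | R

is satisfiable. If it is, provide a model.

Unit clause (R) forces R = True.
Unit clause (B) forces B = True.
In (~B | ~M | ~R) only ~M is left, so M = False.
Check each clause:
  (R): R holds.
  (B): B holds.
  (~B | ~M | ~R): ~M holds.
  (B | M | R): B holds.
  (B | M): B holds.
  (~B | M | R): R holds.
All clauses satisfied.

R=T, B=T, M=F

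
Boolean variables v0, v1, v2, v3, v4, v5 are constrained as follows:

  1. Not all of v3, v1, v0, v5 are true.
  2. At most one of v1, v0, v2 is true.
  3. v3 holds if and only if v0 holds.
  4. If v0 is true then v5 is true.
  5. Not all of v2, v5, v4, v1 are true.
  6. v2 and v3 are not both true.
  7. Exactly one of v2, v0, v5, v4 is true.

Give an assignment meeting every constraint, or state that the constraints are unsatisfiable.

v0=F, v1=T, v2=F, v3=F, v4=T, v5=F

  (1) {v3, v1, v0, v5}: 1/4 true — not all ✓
  (2) {v1, v0, v2}: 1 true — at most one ✓
  (3) v3=F, v0=F — same ✓
  (4) v0=F ⇒ v5: vacuous ✓
  (5) {v2, v5, v4, v1}: 2/4 true — not all ✓
  (6) v2=F, v3=F — not both ✓
  (7) {v2, v0, v5, v4}: 1 true — exactly one ✓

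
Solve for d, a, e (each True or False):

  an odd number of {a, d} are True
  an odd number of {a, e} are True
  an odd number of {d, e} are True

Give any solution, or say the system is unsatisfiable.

Unsatisfiable — no assignment works.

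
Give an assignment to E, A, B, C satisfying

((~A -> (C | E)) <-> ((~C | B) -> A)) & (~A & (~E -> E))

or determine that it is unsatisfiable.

E=T, A=F, B=F, C=T

  (~A -> (C | E)) <-> ((~C | B) -> A) = True
    ~A -> (C | E) = True
      ~A = True
      C | E = True
    (~C | B) -> A = True
      ~C | B = False
        ~C = False
  ~A & (~E -> E) = True
    ~A = True
    ~E -> E = True
      ~E = False
Both conjuncts True, so the formula holds.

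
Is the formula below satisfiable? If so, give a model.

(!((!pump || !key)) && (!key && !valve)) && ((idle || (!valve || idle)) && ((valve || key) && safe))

No satisfying assignment exists.

Case key = True: the conjunct !key is False.
Case key = False: the conjunct !((!pump || !key)) becomes !((!pump || True)) = False.
Both cases fail — unsatisfiable.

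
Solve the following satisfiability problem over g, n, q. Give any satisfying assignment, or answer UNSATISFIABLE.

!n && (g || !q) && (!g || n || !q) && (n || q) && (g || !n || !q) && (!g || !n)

Unsatisfiable

Case n = True:
  Clause (!n) is falsified — contradiction.
Case n = False:
  (n || q) forces q = True.
  (g || !q) forces g = True.
  Clause (!g || n || !q) is falsified — contradiction.
Both cases fail, so the formula is unsatisfiable.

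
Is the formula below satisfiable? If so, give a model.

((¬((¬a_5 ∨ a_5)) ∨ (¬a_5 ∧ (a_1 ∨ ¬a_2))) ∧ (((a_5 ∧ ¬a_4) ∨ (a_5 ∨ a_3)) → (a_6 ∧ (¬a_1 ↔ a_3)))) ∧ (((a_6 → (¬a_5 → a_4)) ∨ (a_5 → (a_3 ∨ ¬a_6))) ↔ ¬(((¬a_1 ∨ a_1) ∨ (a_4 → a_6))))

UNSATISFIABLE

The conjunct ((a_6 → (¬a_5 → a_4)) ∨ (a_5 → (a_3 ∨ ¬a_6))) ↔ ¬(((¬a_1 ∨ a_1) ∨ (a_4 → a_6))) is unsatisfiable on its own:
  a_6 = True: simplifies to ¬(((¬a_5 → a_4) ∨ (a_5 → a_3))).
    a_5 = True: this becomes ¬((True ∨ a_3)) = False.
    a_5 = False: this becomes ¬((a_4 ∨ True)) = False.
  a_6 = False: simplifies to ¬(((¬a_1 ∨ a_1) ∨ ¬a_4)).
    a_1 = True: this becomes ¬((True ∨ ¬a_4)) = False.
    a_1 = False: this becomes ¬((True ∨ ¬a_4)) = False.
So the whole conjunction is unsatisfiable.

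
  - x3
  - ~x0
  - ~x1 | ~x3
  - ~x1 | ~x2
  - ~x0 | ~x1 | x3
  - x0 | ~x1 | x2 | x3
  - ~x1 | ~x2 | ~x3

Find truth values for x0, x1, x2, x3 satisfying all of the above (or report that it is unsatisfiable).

x0: False, x1: False, x2: False, x3: True

Unit clause (x3) forces x3 = True.
Unit clause (~x0) forces x0 = False.
In (~x1 | ~x3) only ~x1 is left, so x1 = False.
Set x2 = False.
All clauses satisfied.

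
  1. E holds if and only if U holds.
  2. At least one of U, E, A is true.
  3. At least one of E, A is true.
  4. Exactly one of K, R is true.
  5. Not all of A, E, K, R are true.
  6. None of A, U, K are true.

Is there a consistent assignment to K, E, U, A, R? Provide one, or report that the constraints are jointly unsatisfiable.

Unsatisfiable

Case A = True:
  Constraint (6) is violated (A=T) — contradiction.
Case A = False:
  (3) with A=F forces E = True.
  (1) with E=T forces U = True.
  Constraint (6) is violated (U=T) — contradiction.
Both cases fail — unsatisfiable.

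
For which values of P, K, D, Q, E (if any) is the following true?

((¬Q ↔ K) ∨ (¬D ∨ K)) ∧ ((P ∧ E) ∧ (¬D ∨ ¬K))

P = True; K = True; D = False; Q = True; E = True

  (¬Q ↔ K) ∨ (¬D ∨ K) = True
    ¬Q ↔ K = False
      ¬Q = False
    ¬D ∨ K = True
      ¬D = True
  (P ∧ E) ∧ (¬D ∨ ¬K) = True
    P ∧ E = True
    ¬D ∨ ¬K = True
      ¬D = True
      ¬K = False
Both conjuncts True, so the formula holds.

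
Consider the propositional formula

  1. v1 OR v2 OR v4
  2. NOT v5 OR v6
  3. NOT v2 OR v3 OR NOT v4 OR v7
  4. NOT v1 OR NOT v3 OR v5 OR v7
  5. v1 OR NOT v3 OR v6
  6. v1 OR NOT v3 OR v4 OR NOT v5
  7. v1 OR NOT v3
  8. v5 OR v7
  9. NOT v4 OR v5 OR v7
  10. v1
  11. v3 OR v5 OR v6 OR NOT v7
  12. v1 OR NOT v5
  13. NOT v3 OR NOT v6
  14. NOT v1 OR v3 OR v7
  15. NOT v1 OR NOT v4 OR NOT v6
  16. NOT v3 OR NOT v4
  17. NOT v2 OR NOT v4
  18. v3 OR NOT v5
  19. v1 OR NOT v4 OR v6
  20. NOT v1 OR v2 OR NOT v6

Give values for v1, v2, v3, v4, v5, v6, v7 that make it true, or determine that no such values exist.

Unit clause (v1) forces v1 = True.
Set v2 = True.
  then (NOT v2 OR NOT v4) forces v4 = False.
Set v3 = True.
  then (NOT v3 OR NOT v6) forces v6 = False.
  then (NOT v5 OR v6) forces v5 = False.
  then (NOT v1 OR NOT v3 OR v5 OR v7) forces v7 = True.
All clauses satisfied.

v1=T, v2=T, v3=T, v4=F, v5=F, v6=F, v7=T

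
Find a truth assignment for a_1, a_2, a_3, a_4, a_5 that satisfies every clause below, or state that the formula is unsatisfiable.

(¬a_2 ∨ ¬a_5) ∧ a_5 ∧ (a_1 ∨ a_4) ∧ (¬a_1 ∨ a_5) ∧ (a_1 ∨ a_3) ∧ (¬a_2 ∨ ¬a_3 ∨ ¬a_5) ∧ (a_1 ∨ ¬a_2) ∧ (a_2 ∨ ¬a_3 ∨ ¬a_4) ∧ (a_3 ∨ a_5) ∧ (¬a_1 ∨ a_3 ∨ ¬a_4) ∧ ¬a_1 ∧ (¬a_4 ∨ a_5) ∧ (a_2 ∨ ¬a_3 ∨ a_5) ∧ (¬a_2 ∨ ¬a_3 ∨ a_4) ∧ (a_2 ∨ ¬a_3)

No satisfying assignment exists.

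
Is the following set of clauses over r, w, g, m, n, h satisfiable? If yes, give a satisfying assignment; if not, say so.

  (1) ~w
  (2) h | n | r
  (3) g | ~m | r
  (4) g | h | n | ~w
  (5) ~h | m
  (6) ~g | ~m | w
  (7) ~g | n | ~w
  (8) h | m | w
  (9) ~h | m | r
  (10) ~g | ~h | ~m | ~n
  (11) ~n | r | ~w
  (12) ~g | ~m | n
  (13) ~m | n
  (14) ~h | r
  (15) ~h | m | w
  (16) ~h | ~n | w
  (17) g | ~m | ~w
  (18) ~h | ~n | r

r = True; w = False; g = False; m = True; n = True; h = False

Unit clause (~w) forces w = False.
Try r = False:
  (~h | r) forces h = False.
  (h | n | r) forces n = True.
  (h | m | w) forces m = True.
  (g | ~m | r) forces g = True.
  clause (~g | ~m | w) is falsified — backtrack.
So r = True.
Set g = False.
Set m = True.
  then (~m | n) forces n = True.
  then (~h | ~n | w) forces h = False.
All clauses satisfied.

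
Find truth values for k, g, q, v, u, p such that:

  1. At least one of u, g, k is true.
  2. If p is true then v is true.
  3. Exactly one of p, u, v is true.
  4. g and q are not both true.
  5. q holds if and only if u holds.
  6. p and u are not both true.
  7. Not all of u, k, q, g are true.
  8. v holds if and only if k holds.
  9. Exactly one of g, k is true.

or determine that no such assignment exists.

k = True, g = False, q = False, v = True, u = False, p = False

  (1) {u, g, k}: 1 true — at least one ✓
  (2) p=F ⇒ v: vacuous ✓
  (3) {p, u, v}: 1 true — exactly one ✓
  (4) g=F, q=F — not both ✓
  (5) q=F, u=F — same ✓
  (6) p=F, u=F — not both ✓
  (7) {u, k, q, g}: 1/4 true — not all ✓
  (8) v=T, k=T — same ✓
  (9) {g, k}: 1 true — exactly one ✓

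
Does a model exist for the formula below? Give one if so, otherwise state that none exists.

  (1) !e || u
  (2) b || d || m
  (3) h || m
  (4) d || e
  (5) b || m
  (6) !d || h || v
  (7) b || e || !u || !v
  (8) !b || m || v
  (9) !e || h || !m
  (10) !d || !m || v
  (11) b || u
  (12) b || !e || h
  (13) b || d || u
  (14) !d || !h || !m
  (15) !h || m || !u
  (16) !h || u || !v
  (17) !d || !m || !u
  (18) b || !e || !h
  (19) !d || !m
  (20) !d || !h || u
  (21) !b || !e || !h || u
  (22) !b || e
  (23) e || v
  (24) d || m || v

Set h = True.
Set v = False.
  then (e || v) forces e = True.
  then (!e || u) forces u = True.
  then (!h || m || !u) forces m = True.
  then (!d || !m || !u) forces d = False.
  then (b || !e || !h) forces b = True.
All clauses satisfied.

h = True, v = False, b = True, e = True, u = True, m = True, d = False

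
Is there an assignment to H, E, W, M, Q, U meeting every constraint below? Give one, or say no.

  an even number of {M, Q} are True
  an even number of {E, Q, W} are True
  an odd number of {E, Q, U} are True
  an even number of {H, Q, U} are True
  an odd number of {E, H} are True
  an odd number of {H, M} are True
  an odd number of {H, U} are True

H=F, E=T, W=F, M=T, Q=T, U=T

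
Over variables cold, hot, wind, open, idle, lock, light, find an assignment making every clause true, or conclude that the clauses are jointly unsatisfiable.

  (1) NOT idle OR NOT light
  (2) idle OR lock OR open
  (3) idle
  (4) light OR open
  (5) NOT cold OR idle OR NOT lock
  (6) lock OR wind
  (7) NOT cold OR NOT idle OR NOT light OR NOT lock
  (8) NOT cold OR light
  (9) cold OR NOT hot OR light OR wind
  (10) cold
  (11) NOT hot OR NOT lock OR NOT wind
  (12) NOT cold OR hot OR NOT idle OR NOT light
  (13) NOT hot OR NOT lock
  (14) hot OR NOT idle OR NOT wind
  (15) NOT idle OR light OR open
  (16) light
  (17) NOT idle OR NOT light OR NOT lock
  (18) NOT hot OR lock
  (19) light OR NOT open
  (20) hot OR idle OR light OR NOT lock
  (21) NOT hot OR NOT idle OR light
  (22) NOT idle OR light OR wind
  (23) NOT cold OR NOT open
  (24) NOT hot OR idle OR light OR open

Case idle = True:
  (NOT idle OR NOT light) forces light = False.
  Clause (light) is falsified — contradiction.
Case idle = False:
  Clause (idle) is falsified — contradiction.
Both cases fail, so the formula is unsatisfiable.

UNSATISFIABLE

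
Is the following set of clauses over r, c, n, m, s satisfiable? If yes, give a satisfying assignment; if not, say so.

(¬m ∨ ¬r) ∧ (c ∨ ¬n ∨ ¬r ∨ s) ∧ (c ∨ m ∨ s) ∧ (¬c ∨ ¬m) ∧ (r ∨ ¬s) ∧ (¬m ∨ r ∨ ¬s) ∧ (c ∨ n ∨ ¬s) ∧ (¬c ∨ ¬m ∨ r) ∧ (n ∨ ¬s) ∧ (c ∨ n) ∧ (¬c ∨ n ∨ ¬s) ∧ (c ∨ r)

Set r = False.
  then (r ∨ ¬s) forces s = False.
  then (c ∨ r) forces c = True.
  then (¬c ∨ ¬m) forces m = False.
Set n = False.
All clauses satisfied.

r = False; c = True; n = False; m = False; s = False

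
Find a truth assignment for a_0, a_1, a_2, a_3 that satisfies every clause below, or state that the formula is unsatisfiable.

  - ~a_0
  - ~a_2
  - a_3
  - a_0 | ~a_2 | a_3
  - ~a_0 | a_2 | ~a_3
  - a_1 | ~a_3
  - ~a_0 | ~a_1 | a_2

a_0 = False, a_1 = True, a_2 = False, a_3 = True

Unit clause (~a_0) forces a_0 = False.
Unit clause (~a_2) forces a_2 = False.
Unit clause (a_3) forces a_3 = True.
In (a_1 | ~a_3) only a_1 is left, so a_1 = True.
All clauses satisfied.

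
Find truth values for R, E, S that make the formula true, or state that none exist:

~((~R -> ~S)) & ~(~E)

R = False, E = True, S = True

  ~((~R -> ~S)) = True
    ~R -> ~S = False
      ~R = True
      ~S = False
  ~(~E) = True
    ~E = False
Both conjuncts True, so the formula holds.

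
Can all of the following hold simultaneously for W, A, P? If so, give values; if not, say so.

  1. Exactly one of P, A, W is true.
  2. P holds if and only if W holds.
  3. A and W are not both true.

W=F, A=T, P=F

  (1) {P, A, W}: 1 true — exactly one ✓
  (2) P=F, W=F — same ✓
  (3) A=T, W=F — not both ✓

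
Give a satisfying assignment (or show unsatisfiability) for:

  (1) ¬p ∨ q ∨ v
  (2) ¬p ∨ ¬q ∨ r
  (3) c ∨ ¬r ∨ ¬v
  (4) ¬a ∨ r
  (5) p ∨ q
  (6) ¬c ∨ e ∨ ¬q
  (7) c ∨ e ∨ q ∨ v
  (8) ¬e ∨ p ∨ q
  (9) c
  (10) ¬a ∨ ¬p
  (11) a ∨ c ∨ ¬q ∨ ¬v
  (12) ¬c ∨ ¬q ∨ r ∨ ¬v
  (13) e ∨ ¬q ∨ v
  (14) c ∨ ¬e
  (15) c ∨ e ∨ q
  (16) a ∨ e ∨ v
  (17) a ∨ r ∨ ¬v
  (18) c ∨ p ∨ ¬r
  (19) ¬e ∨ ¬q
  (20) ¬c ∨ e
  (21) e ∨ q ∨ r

Unit clause (c) forces c = True.
In (¬c ∨ e) only e is left, so e = True.
In (¬e ∨ ¬q) only ¬q is left, so q = False.
In (p ∨ q) only p is left, so p = True.
In (¬a ∨ ¬p) only ¬a is left, so a = False.
In (¬p ∨ q ∨ v) only v is left, so v = True.
In (a ∨ r ∨ ¬v) only r is left, so r = True.
All clauses satisfied.

a: False, c: True, r: True, e: True, p: True, q: False, v: True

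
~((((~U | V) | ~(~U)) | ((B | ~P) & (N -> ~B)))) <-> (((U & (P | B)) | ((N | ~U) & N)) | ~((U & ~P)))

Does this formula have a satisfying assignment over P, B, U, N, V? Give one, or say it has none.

P: False; B: False; U: True; N: False; V: False

  ~((((~U | V) | ~(~U)) | ((B | ~P) & (N -> ~B)))) <-> (((U & (P | B)) | ((N | ~U) & N)) | ~((U & ~P))) = True
    ~((((~U | V) | ~(~U)) | ((B | ~P) & (N -> ~B)))) = False
      ((~U | V) | ~(~U)) | ((B | ~P) & (N -> ~B)) = True
        (~U | V) | ~(~U) = True
          ~U | V = False
            ~U = False
          ~(~U) = True
            ~U = False
        (B | ~P) & (N -> ~B) = True
          B | ~P = True
            ~P = True
          N -> ~B = True
            ~B = True
    ((U & (P | B)) | ((N | ~U) & N)) | ~((U & ~P)) = False
      (U & (P | B)) | ((N | ~U) & N) = False
        U & (P | B) = False
          P | B = False
        (N | ~U) & N = False
          N | ~U = False
            ~U = False
      ~((U & ~P)) = False
        U & ~P = True
          ~P = True
The formula evaluates to True.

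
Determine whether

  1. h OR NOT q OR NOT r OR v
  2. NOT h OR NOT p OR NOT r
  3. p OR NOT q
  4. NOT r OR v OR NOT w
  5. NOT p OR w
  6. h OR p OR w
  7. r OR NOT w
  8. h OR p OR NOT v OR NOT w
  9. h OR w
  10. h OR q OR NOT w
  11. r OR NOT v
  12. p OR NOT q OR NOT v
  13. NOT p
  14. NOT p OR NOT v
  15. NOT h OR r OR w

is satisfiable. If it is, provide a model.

v = True, h = True, w = True, r = True, p = False, q = False

Unit clause (NOT p) forces p = False.
In (p OR NOT q) only NOT q is left, so q = False.
Set v = True.
  then (r OR NOT v) forces r = True.
Try h = False:
  (h OR p OR w) forces w = True.
  clause (h OR p OR NOT v OR NOT w) is falsified — backtrack.
So h = True.
Set w = True.
All clauses satisfied.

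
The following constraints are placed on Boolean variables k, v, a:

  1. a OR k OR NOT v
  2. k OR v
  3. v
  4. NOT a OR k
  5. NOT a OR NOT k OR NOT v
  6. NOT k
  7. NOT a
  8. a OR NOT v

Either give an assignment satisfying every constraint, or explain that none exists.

Unsatisfiable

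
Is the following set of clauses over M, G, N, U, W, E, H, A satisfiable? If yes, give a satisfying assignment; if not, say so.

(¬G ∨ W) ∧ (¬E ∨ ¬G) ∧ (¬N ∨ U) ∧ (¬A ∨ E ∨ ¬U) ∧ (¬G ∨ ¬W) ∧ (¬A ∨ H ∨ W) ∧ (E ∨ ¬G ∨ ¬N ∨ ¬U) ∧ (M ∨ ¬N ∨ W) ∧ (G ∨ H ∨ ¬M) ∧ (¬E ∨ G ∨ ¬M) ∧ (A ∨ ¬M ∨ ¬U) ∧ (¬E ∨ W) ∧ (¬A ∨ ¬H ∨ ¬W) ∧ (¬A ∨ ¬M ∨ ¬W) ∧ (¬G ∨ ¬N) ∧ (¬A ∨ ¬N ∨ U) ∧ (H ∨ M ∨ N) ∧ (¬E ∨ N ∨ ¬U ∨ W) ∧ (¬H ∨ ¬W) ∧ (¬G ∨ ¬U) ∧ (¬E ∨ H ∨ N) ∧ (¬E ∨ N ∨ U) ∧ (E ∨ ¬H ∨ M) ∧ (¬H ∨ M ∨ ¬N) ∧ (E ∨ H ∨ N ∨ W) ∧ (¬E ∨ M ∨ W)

M: True, G: False, N: False, U: False, W: False, E: False, H: True, A: True

Set M = True.
Set G = False.
  then (G ∨ H ∨ ¬M) forces H = True.
  then (¬E ∨ G ∨ ¬M) forces E = False.
  then (¬H ∨ ¬W) forces W = False.
Set N = False.
Try U = True:
  (¬A ∨ E ∨ ¬U) forces A = False.
  clause (A ∨ ¬M ∨ ¬U) is falsified — backtrack.
So U = False.
Set A = True.
All clauses satisfied.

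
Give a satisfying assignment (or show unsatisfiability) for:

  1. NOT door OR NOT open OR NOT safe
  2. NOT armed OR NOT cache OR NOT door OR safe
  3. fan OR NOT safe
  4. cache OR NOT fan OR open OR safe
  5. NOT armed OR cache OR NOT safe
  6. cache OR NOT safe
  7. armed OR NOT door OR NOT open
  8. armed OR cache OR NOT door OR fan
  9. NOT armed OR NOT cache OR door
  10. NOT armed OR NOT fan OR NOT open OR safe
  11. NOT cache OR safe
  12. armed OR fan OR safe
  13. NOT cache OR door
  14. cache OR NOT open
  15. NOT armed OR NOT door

open=F, fan=F, cache=F, armed=T, safe=F, door=F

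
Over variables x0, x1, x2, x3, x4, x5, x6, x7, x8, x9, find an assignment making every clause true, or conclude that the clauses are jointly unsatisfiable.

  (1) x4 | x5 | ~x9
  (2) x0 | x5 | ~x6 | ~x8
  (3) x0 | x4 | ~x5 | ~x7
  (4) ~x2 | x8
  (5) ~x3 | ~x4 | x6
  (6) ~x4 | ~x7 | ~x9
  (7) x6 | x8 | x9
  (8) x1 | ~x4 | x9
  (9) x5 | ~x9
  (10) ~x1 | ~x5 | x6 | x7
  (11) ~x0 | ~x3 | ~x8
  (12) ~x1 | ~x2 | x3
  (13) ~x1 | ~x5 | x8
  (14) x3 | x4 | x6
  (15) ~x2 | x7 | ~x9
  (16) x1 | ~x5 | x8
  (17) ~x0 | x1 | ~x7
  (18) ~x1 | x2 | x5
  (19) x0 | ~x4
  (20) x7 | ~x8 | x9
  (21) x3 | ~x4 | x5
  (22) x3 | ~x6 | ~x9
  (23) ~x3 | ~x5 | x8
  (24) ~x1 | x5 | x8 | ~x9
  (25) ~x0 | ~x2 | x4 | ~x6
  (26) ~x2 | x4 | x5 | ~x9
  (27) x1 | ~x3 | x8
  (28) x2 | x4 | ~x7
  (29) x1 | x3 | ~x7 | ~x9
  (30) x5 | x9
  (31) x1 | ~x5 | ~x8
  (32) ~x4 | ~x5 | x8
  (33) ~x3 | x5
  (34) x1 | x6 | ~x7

x0 = True, x1 = True, x2 = False, x3 = False, x4 = True, x5 = True, x6 = False, x7 = True, x8 = True, x9 = False

Set x0 = True.
Set x1 = True.
Try x2 = True:
  (~x2 | x8) forces x8 = True.
  (~x0 | ~x3 | ~x8) forces x3 = False.
  clause (~x1 | ~x2 | x3) is falsified — backtrack.
So x2 = False.
  then (~x1 | x2 | x5) forces x5 = True.
  then (~x1 | ~x5 | x8) forces x8 = True.
  then (~x0 | ~x3 | ~x8) forces x3 = False.
Set x4 = True.
Set x6 = False.
  then (~x1 | ~x5 | x6 | x7) forces x7 = True.
  then (~x4 | ~x7 | ~x9) forces x9 = False.
All clauses satisfied.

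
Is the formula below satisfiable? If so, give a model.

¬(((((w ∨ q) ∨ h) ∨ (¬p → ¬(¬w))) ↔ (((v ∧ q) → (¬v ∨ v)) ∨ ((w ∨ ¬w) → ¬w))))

p=F, h=F, q=F, w=F, v=T

  ¬(((((w ∨ q) ∨ h) ∨ (¬p → ¬(¬w))) ↔ (((v ∧ q) → (¬v ∨ v)) ∨ ((w ∨ ¬w) → ¬w)))) = True
    (((w ∨ q) ∨ h) ∨ (¬p → ¬(¬w))) ↔ (((v ∧ q) → (¬v ∨ v)) ∨ ((w ∨ ¬w) → ¬w)) = False
      ((w ∨ q) ∨ h) ∨ (¬p → ¬(¬w)) = False
        (w ∨ q) ∨ h = False
          w ∨ q = False
        ¬p → ¬(¬w) = False
          ¬p = True
          ¬(¬w) = False
            ¬w = True
      ((v ∧ q) → (¬v ∨ v)) ∨ ((w ∨ ¬w) → ¬w) = True
        (v ∧ q) → (¬v ∨ v) = True
          v ∧ q = False
          ¬v ∨ v = True
            ¬v = False
        (w ∨ ¬w) → ¬w = True
          w ∨ ¬w = True
            ¬w = True
          ¬w = True
The formula evaluates to True.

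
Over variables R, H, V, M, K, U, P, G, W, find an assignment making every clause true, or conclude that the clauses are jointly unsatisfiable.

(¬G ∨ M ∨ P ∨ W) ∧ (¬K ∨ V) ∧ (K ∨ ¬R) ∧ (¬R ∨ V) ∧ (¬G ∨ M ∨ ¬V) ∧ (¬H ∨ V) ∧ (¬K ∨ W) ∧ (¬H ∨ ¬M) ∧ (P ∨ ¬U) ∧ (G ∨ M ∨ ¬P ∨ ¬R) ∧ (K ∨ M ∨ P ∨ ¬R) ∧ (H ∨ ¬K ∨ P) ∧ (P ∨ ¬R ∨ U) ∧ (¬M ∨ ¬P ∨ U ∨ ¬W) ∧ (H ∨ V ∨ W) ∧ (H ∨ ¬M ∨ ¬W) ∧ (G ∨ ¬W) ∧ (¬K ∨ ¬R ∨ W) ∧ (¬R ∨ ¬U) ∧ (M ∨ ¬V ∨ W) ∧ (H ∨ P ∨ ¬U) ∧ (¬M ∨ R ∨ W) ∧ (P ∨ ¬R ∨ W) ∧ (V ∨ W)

R = False, H = False, V = False, M = False, K = False, U = False, P = True, G = True, W = True

Set R = False.
Set H = False.
Set V = False.
  then (¬K ∨ V) forces K = False.
  then (H ∨ V ∨ W) forces W = True.
  then (H ∨ ¬M ∨ ¬W) forces M = False.
  then (G ∨ ¬W) forces G = True.
Set U = False.
Set P = True.
All clauses satisfied.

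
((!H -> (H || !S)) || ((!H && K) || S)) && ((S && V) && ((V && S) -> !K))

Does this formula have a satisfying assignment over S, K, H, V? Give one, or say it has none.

S = True, K = False, H = True, V = True

  (!H -> (H || !S)) || ((!H && K) || S) = True
    !H -> (H || !S) = True
      !H = False
      H || !S = True
        !S = False
    (!H && K) || S = True
      !H && K = False
        !H = False
  (S && V) && ((V && S) -> !K) = True
    S && V = True
    (V && S) -> !K = True
      V && S = True
      !K = True
Both conjuncts True, so the formula holds.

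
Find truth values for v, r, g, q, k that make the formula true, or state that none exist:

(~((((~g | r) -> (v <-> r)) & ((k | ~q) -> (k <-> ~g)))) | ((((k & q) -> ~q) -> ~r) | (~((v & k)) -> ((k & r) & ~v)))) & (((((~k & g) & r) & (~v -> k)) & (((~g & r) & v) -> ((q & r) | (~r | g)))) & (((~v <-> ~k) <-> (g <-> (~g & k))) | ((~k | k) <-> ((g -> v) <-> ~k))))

Case k = True: the conjunct ~k is False.
Case k = False: the formula simplifies to (~((((~g | r) -> (v <-> r)) & (~q -> g))) | ~r) & ((((g & r) & v) & (((~g & r) & v) -> ((q & r) | (~r | g)))) & ((~v <-> ~g) | (g -> v))).
  g = True: simplifies to (~((r -> (v <-> r))) | ~r) & ((r & v) & (v | v)).
    r = True: simplifies to ~v & (v & (v | v)).
      v = True: the conjunct ~v is False.
      v = False: the conjunct v is False.
    r = False: the conjunct r is False.
  g = False: the conjunct g is False.
Both cases fail — unsatisfiable.

UNSATISFIABLE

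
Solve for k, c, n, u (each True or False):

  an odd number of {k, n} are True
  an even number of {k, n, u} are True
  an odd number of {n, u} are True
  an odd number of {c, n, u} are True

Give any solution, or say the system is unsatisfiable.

k = True, c = False, n = False, u = True

{k, n}: 1 true → odd ✓
{k, n, u}: 2 true → even ✓
{n, u}: 1 true → odd ✓
{c, n, u}: 1 true → odd ✓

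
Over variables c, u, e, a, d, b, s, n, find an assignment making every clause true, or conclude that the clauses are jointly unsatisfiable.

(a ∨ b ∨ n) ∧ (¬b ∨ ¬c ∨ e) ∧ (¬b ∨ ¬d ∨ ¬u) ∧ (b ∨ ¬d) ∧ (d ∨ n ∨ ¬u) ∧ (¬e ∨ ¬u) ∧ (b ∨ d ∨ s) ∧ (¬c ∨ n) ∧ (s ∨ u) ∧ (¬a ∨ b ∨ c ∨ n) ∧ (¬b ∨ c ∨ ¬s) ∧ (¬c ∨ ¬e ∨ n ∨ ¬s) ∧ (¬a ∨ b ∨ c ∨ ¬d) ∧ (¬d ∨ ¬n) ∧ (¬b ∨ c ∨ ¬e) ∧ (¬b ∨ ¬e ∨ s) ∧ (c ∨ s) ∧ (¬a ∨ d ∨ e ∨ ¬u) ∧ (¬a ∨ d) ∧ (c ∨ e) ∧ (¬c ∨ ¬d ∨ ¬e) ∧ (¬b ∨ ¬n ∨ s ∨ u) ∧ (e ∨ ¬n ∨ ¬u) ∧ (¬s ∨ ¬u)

Set c = True.
  then (¬c ∨ n) forces n = True.
  then (¬d ∨ ¬n) forces d = False.
  then (¬a ∨ d) forces a = False.
Set u = False.
  then (s ∨ u) forces s = True.
Set e = True.
Set b = False.
All clauses satisfied.

c = True, u = False, e = True, a = False, d = False, b = False, s = True, n = True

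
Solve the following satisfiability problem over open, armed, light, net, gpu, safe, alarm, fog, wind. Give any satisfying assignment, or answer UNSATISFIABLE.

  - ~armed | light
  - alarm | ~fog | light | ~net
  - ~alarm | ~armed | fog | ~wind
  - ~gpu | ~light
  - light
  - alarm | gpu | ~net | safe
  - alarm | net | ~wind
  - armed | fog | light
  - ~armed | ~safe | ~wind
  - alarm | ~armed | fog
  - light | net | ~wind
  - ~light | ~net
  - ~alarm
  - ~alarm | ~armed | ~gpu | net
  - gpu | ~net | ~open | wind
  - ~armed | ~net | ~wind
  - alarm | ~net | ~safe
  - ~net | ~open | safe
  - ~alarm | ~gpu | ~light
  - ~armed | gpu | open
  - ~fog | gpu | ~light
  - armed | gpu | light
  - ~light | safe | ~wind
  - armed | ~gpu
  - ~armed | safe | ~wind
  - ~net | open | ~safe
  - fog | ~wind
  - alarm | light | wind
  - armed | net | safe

Unit clause (light) forces light = True.
In (~light | ~net) only ~net is left, so net = False.
Unit clause (~alarm) forces alarm = False.
In (~gpu | ~light) only ~gpu is left, so gpu = False.
In (alarm | net | ~wind) only ~wind is left, so wind = False.
In (~fog | gpu | ~light) only ~fog is left, so fog = False.
In (alarm | ~armed | fog) only ~armed is left, so armed = False.
In (armed | net | safe) only safe is left, so safe = True.
Set open = False.
All clauses satisfied.

open=F, armed=F, light=T, net=F, gpu=F, safe=T, alarm=F, fog=F, wind=F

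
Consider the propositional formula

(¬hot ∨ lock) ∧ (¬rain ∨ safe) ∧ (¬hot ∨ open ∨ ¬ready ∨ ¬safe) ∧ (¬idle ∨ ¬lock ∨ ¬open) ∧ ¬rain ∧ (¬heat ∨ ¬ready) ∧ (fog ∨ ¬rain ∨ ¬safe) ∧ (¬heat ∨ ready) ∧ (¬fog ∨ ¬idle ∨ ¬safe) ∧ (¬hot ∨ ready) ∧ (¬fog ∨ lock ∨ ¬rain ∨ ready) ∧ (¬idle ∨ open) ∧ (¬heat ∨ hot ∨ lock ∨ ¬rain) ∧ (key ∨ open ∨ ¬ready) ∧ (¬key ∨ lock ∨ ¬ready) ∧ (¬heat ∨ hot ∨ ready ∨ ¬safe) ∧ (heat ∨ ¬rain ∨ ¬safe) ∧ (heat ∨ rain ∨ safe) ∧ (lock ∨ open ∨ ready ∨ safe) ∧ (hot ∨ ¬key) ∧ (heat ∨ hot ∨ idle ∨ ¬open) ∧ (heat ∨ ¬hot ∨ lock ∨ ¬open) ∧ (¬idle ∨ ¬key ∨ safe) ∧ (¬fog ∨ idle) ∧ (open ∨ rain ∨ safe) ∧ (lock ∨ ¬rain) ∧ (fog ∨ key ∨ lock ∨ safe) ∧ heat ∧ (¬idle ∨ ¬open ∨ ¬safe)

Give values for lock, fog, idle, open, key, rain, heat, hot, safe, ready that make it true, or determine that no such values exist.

Case rain = True:
  Clause (¬rain) is falsified — contradiction.
Case rain = False:
  (heat) forces heat = True.
  (¬heat ∨ ¬ready) forces ready = False.
  Clause (¬heat ∨ ready) is falsified — contradiction.
Both cases fail, so the formula is unsatisfiable.

The formula is unsatisfiable.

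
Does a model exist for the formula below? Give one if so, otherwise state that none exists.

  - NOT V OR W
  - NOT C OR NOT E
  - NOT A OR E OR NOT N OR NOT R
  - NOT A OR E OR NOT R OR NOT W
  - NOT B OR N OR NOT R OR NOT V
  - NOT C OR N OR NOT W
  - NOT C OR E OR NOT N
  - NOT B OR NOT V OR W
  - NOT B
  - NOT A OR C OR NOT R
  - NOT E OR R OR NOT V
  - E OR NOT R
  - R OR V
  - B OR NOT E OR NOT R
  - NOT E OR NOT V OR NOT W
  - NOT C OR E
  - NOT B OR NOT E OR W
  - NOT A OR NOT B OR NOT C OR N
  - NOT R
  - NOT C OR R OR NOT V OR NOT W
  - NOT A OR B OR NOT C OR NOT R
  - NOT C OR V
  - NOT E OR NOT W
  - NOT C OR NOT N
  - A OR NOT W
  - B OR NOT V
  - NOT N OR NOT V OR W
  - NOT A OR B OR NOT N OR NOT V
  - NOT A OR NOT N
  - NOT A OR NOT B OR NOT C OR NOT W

UNSATISFIABLE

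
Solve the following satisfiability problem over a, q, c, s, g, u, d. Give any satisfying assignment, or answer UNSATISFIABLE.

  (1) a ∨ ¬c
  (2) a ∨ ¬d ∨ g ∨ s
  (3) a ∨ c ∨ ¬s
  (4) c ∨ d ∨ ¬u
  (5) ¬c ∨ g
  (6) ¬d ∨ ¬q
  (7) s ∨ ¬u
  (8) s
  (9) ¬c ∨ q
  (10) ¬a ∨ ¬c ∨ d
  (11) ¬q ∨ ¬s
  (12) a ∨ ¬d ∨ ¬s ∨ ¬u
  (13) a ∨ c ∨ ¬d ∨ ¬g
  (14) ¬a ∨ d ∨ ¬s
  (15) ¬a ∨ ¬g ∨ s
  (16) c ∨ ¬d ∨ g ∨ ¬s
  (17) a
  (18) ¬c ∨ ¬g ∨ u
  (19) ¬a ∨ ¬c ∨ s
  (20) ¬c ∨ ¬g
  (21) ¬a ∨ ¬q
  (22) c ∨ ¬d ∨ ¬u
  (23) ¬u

a = True, q = False, c = False, s = True, g = True, u = False, d = True

Unit clause (s) forces s = True.
In (¬q ∨ ¬s) only ¬q is left, so q = False.
Unit clause (a) forces a = True.
Unit clause (¬u) forces u = False.
In (¬c ∨ q) only ¬c is left, so c = False.
In (¬a ∨ d ∨ ¬s) only d is left, so d = True.
In (c ∨ ¬d ∨ g ∨ ¬s) only g is left, so g = True.
All clauses satisfied.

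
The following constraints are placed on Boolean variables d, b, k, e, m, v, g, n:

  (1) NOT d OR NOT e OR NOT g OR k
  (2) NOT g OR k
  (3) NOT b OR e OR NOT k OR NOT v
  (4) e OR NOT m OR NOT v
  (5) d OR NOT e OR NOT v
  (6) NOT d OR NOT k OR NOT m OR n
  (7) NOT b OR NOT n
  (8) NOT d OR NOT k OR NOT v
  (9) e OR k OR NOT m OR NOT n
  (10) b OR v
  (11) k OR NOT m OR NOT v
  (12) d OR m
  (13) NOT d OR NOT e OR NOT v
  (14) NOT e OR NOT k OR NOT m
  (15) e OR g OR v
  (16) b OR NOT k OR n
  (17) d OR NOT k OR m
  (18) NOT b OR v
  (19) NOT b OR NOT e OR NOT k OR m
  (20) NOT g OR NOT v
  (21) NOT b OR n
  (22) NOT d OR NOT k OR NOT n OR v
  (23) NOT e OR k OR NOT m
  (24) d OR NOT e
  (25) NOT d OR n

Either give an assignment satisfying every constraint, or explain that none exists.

d: True; b: False; k: False; e: False; m: False; v: True; g: False; n: True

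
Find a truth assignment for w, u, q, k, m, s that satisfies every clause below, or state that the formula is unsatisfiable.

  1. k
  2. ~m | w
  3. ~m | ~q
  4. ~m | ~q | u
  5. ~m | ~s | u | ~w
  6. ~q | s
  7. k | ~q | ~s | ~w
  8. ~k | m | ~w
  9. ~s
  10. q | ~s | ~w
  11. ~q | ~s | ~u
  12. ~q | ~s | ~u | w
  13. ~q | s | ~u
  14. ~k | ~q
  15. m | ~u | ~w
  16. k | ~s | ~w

Unit clause (k) forces k = True.
Unit clause (~s) forces s = False.
In (~k | ~q) only ~q is left, so q = False.
Set w = True.
  then (~k | m | ~w) forces m = True.
Set u = True.
All clauses satisfied.

w = True, u = True, q = False, k = True, m = True, s = False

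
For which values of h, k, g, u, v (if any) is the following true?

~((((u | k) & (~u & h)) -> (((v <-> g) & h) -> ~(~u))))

h=T; k=T; g=F; u=F; v=F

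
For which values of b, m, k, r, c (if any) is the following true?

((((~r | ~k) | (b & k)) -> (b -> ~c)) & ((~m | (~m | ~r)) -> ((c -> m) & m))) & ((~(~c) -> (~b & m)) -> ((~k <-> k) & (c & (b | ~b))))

Case m = True: the formula simplifies to (((~r | ~k) | (b & k)) -> (b -> ~c)) & ((~(~c) -> ~b) -> ((~k <-> k) & (c & (b | ~b)))).
  c = True: simplifies to (((~r | ~k) | (b & k)) -> ~b) & (~b -> ((~k <-> k) & (b | ~b))).
    b = True: simplifies to ~(((~r | ~k) | k)).
      k = True: this becomes ~((~r | True)) = False.
      k = False: this becomes ~((True | False)) = False.
    b = False: simplifies to ~k <-> k.
      k = True: this becomes ~True <-> True = False.
      k = False: this becomes ~False <-> False = False.
  c = False: the conjunct (~(~c) -> ~b) -> ((~k <-> k) & (c & (b | ~b))) becomes (False -> ~b) -> ((~k <-> k) & False) = False.
Case m = False: the conjunct (~m | (~m | ~r)) -> ((c -> m) & m) becomes (True | True) -> (~c & False) = False.
Both cases fail — unsatisfiable.

Unsatisfiable — no assignment works.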